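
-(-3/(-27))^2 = -1/81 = -0.01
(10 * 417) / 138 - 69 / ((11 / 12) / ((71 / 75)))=-41.04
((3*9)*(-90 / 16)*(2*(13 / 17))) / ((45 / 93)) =-32643 / 68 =-480.04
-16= -16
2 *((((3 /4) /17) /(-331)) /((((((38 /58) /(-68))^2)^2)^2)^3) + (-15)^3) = -1055378377638948144217769637792394620862283484513449676679959403327814750211402 /1621490530148040296664093736991851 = -650869282315570022215440800000000000000000000.00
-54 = -54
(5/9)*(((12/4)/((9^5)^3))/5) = 1/617673396283947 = 0.00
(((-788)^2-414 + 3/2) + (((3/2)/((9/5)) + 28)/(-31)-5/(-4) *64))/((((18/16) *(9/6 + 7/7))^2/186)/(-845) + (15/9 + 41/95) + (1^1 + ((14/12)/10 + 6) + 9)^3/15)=1601239019440320000/725478073299539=2207.15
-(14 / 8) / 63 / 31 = -1 / 1116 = -0.00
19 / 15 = 1.27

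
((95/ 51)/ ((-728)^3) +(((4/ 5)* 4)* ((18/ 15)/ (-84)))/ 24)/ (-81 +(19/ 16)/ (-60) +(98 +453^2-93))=-0.00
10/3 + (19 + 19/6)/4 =71/8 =8.88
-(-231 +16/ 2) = 223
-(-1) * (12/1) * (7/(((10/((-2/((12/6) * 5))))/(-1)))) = 42/25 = 1.68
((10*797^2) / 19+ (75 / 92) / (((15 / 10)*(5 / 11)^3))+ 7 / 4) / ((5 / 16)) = 11688109092 / 10925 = 1069849.80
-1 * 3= -3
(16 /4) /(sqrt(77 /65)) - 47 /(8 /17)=-799 /8+4*sqrt(5005) /77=-96.20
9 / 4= 2.25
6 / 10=3 / 5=0.60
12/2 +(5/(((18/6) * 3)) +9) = 140/9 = 15.56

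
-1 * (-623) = 623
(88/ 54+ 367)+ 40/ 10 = 372.63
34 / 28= 17 / 14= 1.21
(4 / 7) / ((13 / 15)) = 60 / 91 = 0.66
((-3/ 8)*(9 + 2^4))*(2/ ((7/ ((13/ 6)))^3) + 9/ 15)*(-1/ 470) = 122117/ 9285696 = 0.01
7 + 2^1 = 9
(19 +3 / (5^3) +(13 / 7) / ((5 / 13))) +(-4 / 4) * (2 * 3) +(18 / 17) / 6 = 268182 / 14875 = 18.03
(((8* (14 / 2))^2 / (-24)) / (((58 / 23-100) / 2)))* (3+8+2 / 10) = 504896 / 16815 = 30.03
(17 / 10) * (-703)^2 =8401553 / 10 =840155.30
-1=-1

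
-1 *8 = -8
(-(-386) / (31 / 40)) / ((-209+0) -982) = -15440 / 36921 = -0.42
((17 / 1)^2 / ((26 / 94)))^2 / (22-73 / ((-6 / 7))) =1106987334 / 108667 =10186.97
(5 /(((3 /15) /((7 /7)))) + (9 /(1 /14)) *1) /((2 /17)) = 2567 /2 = 1283.50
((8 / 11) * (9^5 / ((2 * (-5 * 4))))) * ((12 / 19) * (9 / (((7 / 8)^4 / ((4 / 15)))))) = -34828517376 / 12545225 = -2776.24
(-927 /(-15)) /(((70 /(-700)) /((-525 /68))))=4771.32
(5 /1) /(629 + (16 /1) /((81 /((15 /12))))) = 0.01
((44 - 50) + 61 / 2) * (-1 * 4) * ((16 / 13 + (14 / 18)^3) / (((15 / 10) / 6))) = -666.90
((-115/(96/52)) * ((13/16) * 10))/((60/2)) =-19435/1152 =-16.87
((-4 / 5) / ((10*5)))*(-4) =8 / 125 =0.06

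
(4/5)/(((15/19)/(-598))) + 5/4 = -181417/300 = -604.72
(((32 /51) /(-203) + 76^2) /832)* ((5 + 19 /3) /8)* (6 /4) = 3737431 /253344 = 14.75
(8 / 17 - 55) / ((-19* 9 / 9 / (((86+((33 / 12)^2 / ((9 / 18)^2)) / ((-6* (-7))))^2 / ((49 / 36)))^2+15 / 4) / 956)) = 83758684008.31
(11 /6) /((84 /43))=473 /504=0.94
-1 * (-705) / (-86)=-705 / 86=-8.20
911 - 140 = 771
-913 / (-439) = 913 / 439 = 2.08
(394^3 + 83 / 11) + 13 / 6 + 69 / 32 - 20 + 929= 64589083541 / 1056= 61163904.87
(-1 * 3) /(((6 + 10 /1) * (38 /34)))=-51 /304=-0.17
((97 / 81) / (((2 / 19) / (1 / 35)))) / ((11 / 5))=1843 / 12474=0.15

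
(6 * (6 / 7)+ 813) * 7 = 5727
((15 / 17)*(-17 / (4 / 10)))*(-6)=225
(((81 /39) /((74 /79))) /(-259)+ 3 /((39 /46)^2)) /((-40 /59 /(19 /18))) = -45369189349 /6996356640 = -6.48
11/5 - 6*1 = -19/5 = -3.80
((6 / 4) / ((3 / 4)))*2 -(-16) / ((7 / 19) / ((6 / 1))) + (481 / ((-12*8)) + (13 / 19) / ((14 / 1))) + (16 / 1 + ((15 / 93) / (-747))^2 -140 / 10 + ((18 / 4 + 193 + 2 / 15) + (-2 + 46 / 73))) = 381420864284881933 / 833026994422560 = 457.87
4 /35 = 0.11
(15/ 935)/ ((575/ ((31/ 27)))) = 0.00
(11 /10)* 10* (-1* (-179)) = 1969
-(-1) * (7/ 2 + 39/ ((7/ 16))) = 1297/ 14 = 92.64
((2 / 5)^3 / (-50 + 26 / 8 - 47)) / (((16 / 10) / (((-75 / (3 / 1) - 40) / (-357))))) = -52 / 669375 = -0.00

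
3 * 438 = 1314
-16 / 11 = -1.45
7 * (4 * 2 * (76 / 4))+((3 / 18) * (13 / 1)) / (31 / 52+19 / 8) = 1064.73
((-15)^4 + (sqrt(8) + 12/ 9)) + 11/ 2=2* sqrt(2) + 303791/ 6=50634.66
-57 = -57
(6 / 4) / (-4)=-3 / 8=-0.38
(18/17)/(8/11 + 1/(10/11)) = 660/1139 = 0.58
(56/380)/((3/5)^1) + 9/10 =653/570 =1.15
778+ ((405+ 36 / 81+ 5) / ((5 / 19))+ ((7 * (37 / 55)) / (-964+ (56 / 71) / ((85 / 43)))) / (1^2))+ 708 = 974141500103 / 319843260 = 3045.68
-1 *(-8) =8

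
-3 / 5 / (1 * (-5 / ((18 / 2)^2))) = 243 / 25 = 9.72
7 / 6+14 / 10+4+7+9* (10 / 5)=947 / 30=31.57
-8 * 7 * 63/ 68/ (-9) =98/ 17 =5.76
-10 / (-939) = 10 / 939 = 0.01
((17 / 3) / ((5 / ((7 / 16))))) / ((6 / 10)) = 119 / 144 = 0.83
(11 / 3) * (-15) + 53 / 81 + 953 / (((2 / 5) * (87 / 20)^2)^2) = -2160450962 / 57289761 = -37.71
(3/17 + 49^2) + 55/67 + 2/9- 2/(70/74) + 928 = 1194074261/358785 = 3328.11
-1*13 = -13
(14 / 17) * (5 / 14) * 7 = 35 / 17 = 2.06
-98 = -98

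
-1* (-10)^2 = -100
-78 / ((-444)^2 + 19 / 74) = -5772 / 14588083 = -0.00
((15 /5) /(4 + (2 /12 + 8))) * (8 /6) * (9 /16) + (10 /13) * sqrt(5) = 27 /146 + 10 * sqrt(5) /13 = 1.90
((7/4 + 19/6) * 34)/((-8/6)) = -125.38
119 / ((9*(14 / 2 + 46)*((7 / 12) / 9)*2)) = 1.92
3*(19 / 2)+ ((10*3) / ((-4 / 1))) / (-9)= 88 / 3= 29.33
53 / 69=0.77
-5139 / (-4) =5139 / 4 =1284.75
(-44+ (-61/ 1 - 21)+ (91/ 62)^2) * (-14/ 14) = 476063/ 3844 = 123.85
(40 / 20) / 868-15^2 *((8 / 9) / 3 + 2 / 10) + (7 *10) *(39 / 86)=-4474411 / 55986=-79.92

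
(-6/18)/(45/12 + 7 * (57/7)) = -4/729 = -0.01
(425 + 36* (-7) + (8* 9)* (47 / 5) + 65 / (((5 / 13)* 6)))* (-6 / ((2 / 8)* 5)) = -4214.24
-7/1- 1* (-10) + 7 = 10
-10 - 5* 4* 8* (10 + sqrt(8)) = -1610 - 320* sqrt(2) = -2062.55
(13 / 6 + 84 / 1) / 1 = 517 / 6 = 86.17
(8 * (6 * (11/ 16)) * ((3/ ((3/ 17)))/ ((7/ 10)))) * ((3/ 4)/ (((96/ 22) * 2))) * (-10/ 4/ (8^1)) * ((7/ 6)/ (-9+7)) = 51425/ 4096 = 12.55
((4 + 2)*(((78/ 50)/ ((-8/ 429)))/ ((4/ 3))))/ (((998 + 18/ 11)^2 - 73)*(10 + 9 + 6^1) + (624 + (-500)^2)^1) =-18220059/ 1221162031600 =-0.00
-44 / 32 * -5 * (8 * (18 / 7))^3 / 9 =2280960 / 343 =6650.03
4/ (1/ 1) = 4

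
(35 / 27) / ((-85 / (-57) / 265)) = 35245 / 153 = 230.36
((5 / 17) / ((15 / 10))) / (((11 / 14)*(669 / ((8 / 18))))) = 560 / 3377781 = 0.00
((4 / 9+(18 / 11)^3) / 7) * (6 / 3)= 115624 / 83853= 1.38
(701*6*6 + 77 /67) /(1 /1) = 1690889 /67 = 25237.15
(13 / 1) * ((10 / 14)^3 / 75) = 65 / 1029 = 0.06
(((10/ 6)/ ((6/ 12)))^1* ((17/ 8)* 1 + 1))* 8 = 250/ 3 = 83.33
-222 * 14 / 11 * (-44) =12432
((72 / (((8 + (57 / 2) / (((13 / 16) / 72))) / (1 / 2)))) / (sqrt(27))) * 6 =39 * sqrt(3) / 4117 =0.02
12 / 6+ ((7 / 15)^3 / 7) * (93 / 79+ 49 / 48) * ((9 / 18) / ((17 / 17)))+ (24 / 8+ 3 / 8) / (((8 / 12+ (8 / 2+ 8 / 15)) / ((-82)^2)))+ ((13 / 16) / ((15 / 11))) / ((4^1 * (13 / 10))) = 145286599777 / 33274800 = 4366.27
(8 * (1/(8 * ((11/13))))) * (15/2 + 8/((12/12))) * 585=235755/22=10716.14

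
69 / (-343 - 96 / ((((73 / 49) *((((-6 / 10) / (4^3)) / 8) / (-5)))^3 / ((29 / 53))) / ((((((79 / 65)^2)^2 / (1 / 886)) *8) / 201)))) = -0.00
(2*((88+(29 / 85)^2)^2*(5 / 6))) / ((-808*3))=-5.34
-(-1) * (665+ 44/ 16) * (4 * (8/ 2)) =10684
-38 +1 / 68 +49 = 749 / 68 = 11.01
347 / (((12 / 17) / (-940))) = -1386265 / 3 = -462088.33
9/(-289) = -9/289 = -0.03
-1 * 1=-1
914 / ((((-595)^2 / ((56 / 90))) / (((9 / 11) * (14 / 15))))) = 7312 / 5960625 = 0.00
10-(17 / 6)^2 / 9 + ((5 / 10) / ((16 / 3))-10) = -2069 / 2592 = -0.80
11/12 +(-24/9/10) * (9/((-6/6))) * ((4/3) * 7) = 1399/60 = 23.32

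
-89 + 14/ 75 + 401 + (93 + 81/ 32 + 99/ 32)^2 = 10039.08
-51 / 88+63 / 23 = 2.16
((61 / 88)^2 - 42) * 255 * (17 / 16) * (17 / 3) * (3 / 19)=-23694932265 / 2354176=-10065.06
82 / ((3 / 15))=410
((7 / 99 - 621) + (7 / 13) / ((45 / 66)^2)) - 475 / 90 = -40221889 / 64350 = -625.05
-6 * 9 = -54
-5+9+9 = 13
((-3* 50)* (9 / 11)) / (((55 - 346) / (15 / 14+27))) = 88425 / 7469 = 11.84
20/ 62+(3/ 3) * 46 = 1436/ 31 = 46.32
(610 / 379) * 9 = 5490 / 379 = 14.49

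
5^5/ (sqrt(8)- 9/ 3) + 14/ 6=-28118/ 3- 6250 * sqrt(2)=-18211.50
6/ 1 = 6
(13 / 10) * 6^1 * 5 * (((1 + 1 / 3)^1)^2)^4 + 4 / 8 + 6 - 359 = 162101 / 4374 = 37.06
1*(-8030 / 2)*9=-36135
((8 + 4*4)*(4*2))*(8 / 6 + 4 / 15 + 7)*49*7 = 2831808 / 5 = 566361.60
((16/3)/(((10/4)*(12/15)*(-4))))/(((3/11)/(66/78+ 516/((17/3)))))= -446842/1989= -224.66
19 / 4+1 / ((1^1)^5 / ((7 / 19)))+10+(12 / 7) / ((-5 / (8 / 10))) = 197427 / 13300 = 14.84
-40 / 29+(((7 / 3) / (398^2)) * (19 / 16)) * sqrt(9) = -101374703 / 73499456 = -1.38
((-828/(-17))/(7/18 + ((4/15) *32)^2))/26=62100/2426801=0.03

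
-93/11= -8.45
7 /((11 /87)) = 55.36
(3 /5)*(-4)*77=-924 /5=-184.80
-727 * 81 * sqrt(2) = -58887 * sqrt(2) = -83278.79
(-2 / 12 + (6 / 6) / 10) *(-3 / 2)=1 / 10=0.10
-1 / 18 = -0.06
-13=-13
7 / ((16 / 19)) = 133 / 16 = 8.31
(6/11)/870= 1/1595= 0.00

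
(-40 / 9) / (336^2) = -5 / 127008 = -0.00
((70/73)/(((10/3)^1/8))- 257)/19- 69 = -114296/1387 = -82.41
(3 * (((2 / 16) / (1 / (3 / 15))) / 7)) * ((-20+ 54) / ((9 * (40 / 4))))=17 / 4200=0.00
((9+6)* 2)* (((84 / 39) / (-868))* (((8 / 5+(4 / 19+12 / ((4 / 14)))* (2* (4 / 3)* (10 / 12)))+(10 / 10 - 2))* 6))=-322852 / 7657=-42.16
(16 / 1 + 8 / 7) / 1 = 17.14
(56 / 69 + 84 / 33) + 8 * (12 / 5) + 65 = 332279 / 3795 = 87.56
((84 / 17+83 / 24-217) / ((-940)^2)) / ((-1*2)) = 85109 / 721017600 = 0.00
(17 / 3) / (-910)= -17 / 2730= -0.01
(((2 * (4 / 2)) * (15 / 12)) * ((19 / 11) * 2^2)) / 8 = 95 / 22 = 4.32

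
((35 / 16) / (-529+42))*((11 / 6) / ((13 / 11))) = -4235 / 607776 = -0.01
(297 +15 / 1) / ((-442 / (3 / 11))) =-36 / 187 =-0.19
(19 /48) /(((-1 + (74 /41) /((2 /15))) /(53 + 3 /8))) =332633 /197376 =1.69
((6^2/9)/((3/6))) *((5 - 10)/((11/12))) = -480/11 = -43.64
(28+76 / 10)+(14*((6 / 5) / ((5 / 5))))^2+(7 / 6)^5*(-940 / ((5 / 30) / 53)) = -5230705121 / 8100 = -645766.06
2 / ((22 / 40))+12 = 172 / 11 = 15.64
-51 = -51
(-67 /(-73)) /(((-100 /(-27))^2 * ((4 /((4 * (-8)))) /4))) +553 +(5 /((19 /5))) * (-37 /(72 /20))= 8384449513 /15603750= 537.34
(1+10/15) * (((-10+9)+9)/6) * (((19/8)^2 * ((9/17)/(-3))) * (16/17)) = -1805/867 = -2.08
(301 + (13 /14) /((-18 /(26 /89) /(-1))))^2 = 11394560589889 /125753796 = 90610.07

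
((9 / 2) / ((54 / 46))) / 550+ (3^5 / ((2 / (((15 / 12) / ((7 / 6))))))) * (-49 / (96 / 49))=-343813889 / 105600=-3255.81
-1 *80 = -80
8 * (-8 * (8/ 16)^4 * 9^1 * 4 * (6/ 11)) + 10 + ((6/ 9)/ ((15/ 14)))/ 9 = -305062/ 4455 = -68.48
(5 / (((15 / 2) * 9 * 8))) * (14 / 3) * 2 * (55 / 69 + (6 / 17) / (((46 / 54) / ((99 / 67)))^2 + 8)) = 410356773827 / 5656514678469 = 0.07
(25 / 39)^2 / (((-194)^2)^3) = 625 / 81084826847808576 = 0.00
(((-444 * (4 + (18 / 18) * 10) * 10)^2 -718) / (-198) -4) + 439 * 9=-1931541688 / 99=-19510522.10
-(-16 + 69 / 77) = 1163 / 77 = 15.10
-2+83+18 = 99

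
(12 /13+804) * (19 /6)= 33136 /13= 2548.92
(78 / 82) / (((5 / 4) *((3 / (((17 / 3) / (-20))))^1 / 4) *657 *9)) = -884 / 18182475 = -0.00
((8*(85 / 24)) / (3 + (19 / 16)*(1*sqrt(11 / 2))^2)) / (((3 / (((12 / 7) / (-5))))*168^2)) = -34 / 2824605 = -0.00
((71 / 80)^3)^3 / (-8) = -45848500718449031 / 1073741824000000000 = -0.04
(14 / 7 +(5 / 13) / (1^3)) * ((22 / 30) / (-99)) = -31 / 1755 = -0.02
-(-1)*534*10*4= 21360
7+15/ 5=10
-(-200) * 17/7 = 3400/7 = 485.71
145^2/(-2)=-21025/2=-10512.50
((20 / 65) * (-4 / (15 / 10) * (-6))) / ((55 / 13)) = 64 / 55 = 1.16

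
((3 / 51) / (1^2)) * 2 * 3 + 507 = 8625 / 17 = 507.35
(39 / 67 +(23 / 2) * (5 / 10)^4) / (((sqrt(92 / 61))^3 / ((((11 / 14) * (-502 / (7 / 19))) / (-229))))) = 8924797211 * sqrt(1403) / 101812711168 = 3.28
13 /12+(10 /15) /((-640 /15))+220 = 42445 /192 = 221.07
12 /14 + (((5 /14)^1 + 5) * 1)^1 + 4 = 143 /14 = 10.21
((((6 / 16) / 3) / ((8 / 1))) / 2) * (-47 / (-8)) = 47 / 1024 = 0.05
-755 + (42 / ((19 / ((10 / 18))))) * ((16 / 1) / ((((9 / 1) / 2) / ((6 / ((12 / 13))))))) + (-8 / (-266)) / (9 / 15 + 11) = -75668995 / 104139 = -726.62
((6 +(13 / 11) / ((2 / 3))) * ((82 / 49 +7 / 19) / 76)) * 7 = 17109 / 11704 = 1.46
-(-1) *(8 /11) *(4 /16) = 2 /11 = 0.18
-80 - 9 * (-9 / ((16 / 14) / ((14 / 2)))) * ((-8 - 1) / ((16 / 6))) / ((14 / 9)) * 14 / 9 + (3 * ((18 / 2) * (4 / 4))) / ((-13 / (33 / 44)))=-1460975 / 832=-1755.98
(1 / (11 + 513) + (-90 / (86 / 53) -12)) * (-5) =7600405 / 22532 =337.32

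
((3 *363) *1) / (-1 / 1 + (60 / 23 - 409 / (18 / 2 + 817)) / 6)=-124132932 / 73835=-1681.22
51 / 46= 1.11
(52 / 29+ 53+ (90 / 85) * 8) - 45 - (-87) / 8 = 29.14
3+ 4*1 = 7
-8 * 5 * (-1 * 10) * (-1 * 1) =-400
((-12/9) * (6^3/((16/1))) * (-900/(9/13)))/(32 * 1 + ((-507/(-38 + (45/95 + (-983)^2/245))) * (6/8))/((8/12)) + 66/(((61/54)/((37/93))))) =55019949033600/129552788197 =424.69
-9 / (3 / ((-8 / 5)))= 24 / 5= 4.80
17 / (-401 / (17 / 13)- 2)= -289 / 5247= -0.06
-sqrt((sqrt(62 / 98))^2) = -sqrt(31) / 7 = -0.80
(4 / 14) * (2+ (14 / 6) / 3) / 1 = 50 / 63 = 0.79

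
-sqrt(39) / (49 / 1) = -sqrt(39) / 49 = -0.13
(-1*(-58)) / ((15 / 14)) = 812 / 15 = 54.13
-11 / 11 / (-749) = 1 / 749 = 0.00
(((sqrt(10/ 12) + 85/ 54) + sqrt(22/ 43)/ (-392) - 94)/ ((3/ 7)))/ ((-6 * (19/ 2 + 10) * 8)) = -7 * sqrt(30)/ 16848 + sqrt(946)/ 6761664 + 34937/ 151632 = 0.23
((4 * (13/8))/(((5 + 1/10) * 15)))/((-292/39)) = -169/14892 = -0.01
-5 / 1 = -5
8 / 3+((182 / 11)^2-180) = 96.42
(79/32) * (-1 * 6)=-237/16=-14.81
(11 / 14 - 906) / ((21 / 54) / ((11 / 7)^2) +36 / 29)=-400226013 / 618485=-647.11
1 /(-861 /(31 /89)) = -31 /76629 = -0.00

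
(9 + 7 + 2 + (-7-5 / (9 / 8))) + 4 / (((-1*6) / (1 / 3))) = 19 / 3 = 6.33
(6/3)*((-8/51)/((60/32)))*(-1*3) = 128/255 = 0.50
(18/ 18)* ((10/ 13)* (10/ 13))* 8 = 800/ 169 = 4.73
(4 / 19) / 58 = 2 / 551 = 0.00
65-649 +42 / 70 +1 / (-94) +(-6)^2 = -547.41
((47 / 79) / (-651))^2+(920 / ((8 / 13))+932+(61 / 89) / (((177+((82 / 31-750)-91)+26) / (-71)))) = 11252983543710714605 / 4636435281118704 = 2427.08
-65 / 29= -2.24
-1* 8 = -8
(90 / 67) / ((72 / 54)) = 135 / 134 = 1.01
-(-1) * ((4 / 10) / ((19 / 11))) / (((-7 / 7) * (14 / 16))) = -176 / 665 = -0.26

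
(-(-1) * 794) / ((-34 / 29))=-677.24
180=180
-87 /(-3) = 29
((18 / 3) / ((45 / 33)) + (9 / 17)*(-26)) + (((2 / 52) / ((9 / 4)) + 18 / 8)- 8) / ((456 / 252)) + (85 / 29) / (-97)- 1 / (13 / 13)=-19224544589 / 1417414440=-13.56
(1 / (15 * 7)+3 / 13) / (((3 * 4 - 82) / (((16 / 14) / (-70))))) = 656 / 11704875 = 0.00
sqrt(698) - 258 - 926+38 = -1146+sqrt(698) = -1119.58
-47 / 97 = -0.48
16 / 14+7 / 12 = 145 / 84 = 1.73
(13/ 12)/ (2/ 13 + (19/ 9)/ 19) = 507/ 124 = 4.09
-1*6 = -6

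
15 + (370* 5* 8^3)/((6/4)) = 1894445/3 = 631481.67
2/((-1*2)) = -1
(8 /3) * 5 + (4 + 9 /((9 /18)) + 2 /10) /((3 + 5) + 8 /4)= 2333 /150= 15.55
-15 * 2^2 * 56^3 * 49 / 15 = -34420736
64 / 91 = 0.70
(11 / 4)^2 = 121 / 16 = 7.56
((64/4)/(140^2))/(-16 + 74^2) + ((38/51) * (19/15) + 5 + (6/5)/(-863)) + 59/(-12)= 1.03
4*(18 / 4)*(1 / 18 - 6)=-107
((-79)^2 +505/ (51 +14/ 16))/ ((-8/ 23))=-11932653/ 664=-17970.86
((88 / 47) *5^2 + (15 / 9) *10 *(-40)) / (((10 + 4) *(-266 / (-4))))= -4600 / 6909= -0.67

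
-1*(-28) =28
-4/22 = -2/11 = -0.18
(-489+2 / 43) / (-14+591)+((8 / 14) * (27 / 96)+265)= 367241139 / 1389416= 264.31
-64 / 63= -1.02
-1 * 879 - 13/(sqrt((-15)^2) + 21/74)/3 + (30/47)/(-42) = -75504502/85869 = -879.30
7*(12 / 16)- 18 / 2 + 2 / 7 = -97 / 28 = -3.46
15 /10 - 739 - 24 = -1523 /2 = -761.50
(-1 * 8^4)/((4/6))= -6144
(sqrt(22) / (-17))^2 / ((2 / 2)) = 22 / 289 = 0.08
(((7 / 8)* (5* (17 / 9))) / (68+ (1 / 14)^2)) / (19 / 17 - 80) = -495635 / 321735402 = -0.00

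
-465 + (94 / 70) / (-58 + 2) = -911447 / 1960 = -465.02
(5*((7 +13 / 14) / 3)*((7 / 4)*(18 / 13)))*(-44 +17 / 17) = -71595 / 52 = -1376.83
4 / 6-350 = -1048 / 3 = -349.33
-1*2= -2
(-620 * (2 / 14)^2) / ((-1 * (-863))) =-620 / 42287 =-0.01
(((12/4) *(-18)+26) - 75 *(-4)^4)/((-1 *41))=19228/41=468.98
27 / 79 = 0.34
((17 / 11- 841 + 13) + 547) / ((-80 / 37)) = 56869 / 440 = 129.25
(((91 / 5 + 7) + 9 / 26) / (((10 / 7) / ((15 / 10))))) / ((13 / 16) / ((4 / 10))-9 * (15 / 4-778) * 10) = 278964 / 724719125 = 0.00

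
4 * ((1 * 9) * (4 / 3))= 48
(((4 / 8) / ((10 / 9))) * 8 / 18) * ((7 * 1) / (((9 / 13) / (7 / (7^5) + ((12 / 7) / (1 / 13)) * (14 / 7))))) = 1391221 / 15435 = 90.13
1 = 1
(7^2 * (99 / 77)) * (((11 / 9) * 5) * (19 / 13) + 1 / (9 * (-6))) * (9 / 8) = 131397 / 208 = 631.72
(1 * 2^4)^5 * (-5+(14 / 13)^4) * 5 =-547299000320 / 28561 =-19162459.31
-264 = -264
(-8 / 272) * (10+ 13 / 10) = -113 / 340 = -0.33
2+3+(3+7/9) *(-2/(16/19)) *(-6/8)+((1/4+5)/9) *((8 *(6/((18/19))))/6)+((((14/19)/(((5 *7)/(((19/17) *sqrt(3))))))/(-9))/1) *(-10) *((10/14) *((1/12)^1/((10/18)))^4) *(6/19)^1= 27 *sqrt(3)/9044000+7195/432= 16.66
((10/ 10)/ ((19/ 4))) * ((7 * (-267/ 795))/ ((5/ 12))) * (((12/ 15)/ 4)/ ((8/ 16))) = -59808/ 125875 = -0.48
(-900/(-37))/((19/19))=900/37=24.32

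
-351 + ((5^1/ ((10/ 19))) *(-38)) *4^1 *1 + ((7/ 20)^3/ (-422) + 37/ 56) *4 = -10589248401/ 5908000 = -1792.36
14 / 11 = 1.27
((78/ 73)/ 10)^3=0.00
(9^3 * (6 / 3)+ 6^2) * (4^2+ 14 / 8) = 53037 / 2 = 26518.50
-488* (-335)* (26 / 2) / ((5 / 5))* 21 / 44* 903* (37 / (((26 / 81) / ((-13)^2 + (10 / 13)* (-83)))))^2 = 6504174765475398769905 / 48334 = 134567276978429237.59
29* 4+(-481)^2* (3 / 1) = 694199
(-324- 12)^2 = 112896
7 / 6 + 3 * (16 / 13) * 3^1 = 955 / 78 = 12.24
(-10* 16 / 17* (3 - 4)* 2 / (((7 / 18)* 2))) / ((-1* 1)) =-2880 / 119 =-24.20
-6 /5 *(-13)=15.60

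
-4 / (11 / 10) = -40 / 11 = -3.64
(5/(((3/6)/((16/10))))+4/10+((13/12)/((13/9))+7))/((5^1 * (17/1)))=483/1700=0.28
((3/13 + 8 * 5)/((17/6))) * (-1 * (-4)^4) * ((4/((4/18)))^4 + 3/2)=-84331365120/221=-381589887.42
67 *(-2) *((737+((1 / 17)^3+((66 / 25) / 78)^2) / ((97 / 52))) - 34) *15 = -1094267984231334 / 774411625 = -1413031.45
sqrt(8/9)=2 * sqrt(2)/3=0.94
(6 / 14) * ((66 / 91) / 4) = 99 / 1274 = 0.08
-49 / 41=-1.20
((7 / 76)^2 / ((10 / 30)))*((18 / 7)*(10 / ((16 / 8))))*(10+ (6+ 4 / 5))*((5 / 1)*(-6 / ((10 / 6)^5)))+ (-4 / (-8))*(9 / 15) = -5651427 / 451250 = -12.52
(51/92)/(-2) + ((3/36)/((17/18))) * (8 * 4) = 7965/3128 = 2.55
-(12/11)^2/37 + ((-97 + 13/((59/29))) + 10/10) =-23678395/264143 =-89.64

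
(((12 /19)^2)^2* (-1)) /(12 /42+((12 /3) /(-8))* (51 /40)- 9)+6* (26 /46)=53501383686 /15697294771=3.41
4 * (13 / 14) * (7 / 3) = 26 / 3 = 8.67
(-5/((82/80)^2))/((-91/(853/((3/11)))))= 75064000/458913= 163.57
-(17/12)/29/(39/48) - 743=-840401/1131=-743.06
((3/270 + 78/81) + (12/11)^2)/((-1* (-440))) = 70703/14374800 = 0.00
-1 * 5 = -5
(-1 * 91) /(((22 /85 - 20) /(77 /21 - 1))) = 30940 /2517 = 12.29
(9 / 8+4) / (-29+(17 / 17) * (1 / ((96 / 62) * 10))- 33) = -2460 / 29729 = -0.08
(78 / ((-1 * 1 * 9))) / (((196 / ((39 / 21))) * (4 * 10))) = -169 / 82320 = -0.00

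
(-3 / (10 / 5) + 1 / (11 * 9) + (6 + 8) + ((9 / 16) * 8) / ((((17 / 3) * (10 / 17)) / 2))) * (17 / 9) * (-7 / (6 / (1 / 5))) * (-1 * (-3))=-895951 / 44550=-20.11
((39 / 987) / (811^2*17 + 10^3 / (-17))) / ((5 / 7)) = 221 / 44668886715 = 0.00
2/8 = 1/4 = 0.25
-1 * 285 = -285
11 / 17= 0.65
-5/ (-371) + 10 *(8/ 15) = 5951/ 1113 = 5.35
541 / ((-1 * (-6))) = 541 / 6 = 90.17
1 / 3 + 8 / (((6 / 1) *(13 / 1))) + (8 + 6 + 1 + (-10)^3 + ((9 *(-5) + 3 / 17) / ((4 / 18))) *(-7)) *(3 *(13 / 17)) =11044331 / 11271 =979.89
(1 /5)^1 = 1 /5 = 0.20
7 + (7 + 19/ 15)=229/ 15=15.27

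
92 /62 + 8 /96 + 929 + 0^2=930.57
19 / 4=4.75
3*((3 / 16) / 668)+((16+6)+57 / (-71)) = 16086079 / 758848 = 21.20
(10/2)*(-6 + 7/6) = -145/6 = -24.17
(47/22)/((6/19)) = 893/132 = 6.77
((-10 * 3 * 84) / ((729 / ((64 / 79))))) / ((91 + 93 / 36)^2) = -0.00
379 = 379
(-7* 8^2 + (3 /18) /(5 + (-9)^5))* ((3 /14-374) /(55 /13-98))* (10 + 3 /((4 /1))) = -464266749962431 /24183477696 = -19197.68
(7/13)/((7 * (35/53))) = 53/455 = 0.12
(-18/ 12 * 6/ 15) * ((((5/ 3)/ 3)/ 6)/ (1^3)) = -1/ 18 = -0.06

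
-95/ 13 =-7.31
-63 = -63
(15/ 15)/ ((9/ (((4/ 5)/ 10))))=2/ 225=0.01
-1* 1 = -1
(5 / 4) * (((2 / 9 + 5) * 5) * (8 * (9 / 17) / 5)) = 470 / 17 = 27.65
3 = 3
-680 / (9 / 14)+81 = -976.78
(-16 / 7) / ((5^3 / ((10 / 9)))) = -32 / 1575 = -0.02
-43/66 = -0.65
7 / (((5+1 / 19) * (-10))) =-0.14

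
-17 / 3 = -5.67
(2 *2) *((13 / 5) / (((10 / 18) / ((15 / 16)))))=351 / 20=17.55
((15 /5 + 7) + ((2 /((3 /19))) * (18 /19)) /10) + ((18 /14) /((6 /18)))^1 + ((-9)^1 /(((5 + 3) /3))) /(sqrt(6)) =527 /35 - 9 * sqrt(6) /16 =13.68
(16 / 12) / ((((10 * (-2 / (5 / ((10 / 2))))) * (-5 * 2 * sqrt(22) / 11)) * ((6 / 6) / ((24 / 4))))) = sqrt(22) / 50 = 0.09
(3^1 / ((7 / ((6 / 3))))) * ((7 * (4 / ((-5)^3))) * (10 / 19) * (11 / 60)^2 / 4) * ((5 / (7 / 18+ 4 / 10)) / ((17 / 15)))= -1089 / 229330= -0.00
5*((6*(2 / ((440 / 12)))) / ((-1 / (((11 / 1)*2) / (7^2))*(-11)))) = 36 / 539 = 0.07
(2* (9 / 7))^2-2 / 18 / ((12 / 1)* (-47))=1644673 / 248724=6.61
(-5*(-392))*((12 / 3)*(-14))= -109760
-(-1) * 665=665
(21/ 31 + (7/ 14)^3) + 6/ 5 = 2483/ 1240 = 2.00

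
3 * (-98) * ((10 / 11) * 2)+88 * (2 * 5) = 3800 / 11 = 345.45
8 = 8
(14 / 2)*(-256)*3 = -5376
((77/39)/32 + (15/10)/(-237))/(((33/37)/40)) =1009915/406692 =2.48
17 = 17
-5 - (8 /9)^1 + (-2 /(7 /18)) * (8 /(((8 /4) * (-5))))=-559 /315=-1.77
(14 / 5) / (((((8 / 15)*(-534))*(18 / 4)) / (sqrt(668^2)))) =-1169 / 801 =-1.46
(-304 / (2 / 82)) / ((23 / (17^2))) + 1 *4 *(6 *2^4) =-3593264 / 23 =-156228.87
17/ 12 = 1.42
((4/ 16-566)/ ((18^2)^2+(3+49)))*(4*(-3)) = 219/ 3388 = 0.06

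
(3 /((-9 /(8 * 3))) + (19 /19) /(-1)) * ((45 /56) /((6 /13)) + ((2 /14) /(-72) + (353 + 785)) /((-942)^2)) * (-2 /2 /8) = 779235461 /397539072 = 1.96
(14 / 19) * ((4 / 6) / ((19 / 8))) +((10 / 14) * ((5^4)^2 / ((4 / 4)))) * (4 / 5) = 1692189068 / 7581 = 223214.49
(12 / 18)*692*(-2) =-2768 / 3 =-922.67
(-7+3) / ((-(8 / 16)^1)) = 8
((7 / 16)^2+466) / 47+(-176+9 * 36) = 1900081 / 12032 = 157.92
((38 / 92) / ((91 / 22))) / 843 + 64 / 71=112936375 / 125272329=0.90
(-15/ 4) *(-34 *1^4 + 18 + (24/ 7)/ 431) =180930/ 3017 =59.97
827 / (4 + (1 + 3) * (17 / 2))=827 / 38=21.76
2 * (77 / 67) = 154 / 67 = 2.30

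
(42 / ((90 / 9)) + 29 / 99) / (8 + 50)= 1112 / 14355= 0.08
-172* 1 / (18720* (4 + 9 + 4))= -43 / 79560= -0.00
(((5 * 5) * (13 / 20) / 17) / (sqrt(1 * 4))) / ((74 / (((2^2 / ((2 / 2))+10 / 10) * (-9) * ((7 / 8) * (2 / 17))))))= -20475 / 684352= -0.03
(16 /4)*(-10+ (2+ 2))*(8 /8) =-24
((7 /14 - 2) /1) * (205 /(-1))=615 /2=307.50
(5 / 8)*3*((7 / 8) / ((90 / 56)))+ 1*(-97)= -4607 / 48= -95.98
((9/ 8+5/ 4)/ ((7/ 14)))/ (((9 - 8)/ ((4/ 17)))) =19/ 17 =1.12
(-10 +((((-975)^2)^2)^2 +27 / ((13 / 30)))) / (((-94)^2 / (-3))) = -31849420342828216552736415 / 114868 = -277269738681166352271.62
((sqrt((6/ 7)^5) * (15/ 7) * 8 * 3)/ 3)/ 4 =1080 * sqrt(42)/ 2401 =2.92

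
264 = 264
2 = 2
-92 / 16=-23 / 4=-5.75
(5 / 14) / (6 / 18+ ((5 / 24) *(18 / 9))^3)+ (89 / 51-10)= -1845527 / 250257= -7.37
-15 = -15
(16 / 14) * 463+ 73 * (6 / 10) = 20053 / 35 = 572.94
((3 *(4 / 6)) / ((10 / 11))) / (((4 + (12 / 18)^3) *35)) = 297 / 20300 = 0.01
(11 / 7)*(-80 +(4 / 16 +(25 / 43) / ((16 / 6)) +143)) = 34309 / 344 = 99.74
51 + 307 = 358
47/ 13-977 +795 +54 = -1617/ 13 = -124.38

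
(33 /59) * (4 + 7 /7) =165 /59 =2.80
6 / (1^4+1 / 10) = 60 / 11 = 5.45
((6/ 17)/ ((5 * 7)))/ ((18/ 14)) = 2/ 255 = 0.01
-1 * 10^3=-1000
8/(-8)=-1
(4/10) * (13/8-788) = -6291/20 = -314.55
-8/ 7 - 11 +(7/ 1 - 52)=-400/ 7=-57.14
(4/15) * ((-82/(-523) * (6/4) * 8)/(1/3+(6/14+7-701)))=-13776/19034585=-0.00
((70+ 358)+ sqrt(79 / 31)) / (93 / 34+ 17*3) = 34*sqrt(2449) / 56637+ 14552 / 1827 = 7.99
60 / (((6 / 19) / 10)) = 1900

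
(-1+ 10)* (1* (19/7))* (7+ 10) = 2907/7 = 415.29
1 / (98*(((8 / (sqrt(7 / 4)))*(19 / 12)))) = 3*sqrt(7) / 7448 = 0.00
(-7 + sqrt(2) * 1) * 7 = -49 + 7 * sqrt(2) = -39.10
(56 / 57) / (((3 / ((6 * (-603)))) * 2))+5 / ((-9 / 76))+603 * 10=922606 / 171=5395.36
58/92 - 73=-3329/46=-72.37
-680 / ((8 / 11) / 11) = -10285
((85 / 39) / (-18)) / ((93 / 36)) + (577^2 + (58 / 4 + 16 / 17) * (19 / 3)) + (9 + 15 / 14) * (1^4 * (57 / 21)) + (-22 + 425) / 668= 672178426286869 / 2018222388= 333054.69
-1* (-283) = 283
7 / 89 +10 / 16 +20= 14741 / 712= 20.70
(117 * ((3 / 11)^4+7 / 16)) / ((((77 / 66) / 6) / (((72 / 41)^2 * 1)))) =141631414704 / 172280647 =822.10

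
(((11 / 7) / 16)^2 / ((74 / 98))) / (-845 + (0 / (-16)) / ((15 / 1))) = -121 / 8003840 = -0.00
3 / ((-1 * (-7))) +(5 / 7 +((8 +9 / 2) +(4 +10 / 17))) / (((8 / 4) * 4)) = 5053 / 1904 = 2.65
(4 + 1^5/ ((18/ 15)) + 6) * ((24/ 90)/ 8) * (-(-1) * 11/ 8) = 143/ 288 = 0.50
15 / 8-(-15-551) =4543 / 8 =567.88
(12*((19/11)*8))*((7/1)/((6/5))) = 10640/11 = 967.27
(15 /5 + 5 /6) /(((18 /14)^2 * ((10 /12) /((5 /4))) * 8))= 1127 /2592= 0.43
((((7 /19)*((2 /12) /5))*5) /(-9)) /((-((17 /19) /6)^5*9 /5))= 72979760 /1419857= 51.40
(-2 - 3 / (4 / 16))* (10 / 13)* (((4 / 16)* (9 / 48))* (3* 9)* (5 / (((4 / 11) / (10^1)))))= -779625 / 416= -1874.10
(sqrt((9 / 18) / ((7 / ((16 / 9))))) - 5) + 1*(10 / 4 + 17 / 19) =-61 / 38 + 2*sqrt(14) / 21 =-1.25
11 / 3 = 3.67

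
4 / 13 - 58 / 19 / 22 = 459 / 2717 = 0.17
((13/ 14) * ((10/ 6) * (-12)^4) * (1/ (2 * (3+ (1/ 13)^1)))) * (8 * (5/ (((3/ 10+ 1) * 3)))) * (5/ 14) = 936000/ 49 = 19102.04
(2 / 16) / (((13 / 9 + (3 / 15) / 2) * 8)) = 45 / 4448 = 0.01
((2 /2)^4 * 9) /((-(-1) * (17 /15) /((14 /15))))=126 /17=7.41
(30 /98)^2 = 225 /2401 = 0.09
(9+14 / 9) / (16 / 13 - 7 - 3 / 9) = -1235 / 714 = -1.73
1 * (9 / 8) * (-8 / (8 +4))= -3 / 4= -0.75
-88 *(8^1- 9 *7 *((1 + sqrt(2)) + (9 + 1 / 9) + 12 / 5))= 76498.00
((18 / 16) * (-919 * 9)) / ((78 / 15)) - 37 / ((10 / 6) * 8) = -1863861 / 1040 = -1792.17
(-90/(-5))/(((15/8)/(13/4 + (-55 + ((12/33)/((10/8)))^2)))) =-7501812/15125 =-495.99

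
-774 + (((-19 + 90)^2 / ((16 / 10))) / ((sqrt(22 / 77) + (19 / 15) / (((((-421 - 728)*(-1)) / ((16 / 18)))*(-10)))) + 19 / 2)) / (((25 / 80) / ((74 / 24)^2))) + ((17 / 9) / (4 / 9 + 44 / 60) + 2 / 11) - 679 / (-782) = 12917892109240156523122775 / 1381567429226588087836 - 461238168725780625*sqrt(14) / 3030377817415406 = 8780.67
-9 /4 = -2.25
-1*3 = -3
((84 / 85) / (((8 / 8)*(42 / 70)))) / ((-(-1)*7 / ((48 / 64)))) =3 / 17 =0.18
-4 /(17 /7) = -1.65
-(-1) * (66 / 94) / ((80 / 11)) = 363 / 3760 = 0.10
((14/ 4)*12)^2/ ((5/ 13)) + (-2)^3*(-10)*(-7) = 20132/ 5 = 4026.40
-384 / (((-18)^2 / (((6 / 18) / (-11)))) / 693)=24.89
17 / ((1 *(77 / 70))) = 170 / 11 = 15.45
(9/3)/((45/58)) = 58/15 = 3.87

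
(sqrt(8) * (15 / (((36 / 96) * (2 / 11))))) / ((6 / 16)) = 3520 * sqrt(2) / 3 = 1659.34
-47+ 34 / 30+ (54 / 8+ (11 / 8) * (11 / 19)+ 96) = 131509 / 2280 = 57.68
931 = 931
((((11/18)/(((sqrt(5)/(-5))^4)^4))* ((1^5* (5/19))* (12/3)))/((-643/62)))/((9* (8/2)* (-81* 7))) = 666015625/561090159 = 1.19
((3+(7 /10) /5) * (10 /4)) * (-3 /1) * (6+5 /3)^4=-43935037 /540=-81361.18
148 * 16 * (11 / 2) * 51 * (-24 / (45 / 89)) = -157642496 / 5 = -31528499.20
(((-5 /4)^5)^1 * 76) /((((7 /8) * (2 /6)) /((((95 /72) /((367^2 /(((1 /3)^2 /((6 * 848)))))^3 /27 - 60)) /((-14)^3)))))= 5640625 /128187248214908329323523158352748544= 0.00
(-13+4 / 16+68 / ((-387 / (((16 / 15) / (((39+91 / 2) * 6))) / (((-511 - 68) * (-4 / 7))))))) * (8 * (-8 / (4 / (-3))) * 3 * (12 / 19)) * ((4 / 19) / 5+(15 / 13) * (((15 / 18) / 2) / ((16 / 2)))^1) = -351020769924209 / 2961935092350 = -118.51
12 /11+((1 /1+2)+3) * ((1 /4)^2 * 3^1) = 195 /88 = 2.22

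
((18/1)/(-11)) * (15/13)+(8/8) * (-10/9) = -3860/1287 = -3.00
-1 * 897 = -897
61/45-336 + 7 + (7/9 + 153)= -2608/15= -173.87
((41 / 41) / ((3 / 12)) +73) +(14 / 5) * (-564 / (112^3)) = 9658739 / 125440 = 77.00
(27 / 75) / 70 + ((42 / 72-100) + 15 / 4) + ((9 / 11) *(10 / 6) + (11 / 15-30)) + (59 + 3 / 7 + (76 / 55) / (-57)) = -3705253 / 57750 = -64.16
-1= -1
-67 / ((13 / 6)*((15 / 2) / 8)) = -32.98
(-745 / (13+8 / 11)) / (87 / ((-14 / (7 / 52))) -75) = 77480 / 108267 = 0.72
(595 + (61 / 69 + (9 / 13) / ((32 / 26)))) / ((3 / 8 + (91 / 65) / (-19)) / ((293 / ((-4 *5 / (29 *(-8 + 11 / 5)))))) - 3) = -3082888567019 / 15505645224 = -198.82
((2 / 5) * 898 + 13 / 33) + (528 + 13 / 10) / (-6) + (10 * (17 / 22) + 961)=272823 / 220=1240.10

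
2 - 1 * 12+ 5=-5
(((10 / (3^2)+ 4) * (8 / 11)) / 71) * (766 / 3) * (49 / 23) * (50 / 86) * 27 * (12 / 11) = 180163200 / 369413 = 487.70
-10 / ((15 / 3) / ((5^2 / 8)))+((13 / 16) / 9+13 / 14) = -5273 / 1008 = -5.23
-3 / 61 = -0.05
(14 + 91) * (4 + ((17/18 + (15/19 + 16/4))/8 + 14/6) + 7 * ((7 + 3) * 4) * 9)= 241990315/912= 265340.26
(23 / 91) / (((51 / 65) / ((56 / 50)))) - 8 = -1948 / 255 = -7.64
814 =814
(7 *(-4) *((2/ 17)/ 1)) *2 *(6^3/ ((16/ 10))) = -15120/ 17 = -889.41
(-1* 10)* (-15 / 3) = 50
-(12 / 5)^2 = -144 / 25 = -5.76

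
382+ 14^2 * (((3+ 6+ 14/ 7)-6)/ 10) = 480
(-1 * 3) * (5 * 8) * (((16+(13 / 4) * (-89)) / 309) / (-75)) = -2186 / 1545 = -1.41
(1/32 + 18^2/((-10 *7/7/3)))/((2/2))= -15547/160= -97.17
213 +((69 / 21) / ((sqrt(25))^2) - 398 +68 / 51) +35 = -77981 / 525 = -148.54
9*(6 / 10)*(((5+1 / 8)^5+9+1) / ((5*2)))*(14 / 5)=21958753509 / 4096000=5361.02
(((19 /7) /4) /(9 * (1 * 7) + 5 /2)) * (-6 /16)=-57 /14672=-0.00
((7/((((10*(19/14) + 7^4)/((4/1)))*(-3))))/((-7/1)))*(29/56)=0.00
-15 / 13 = -1.15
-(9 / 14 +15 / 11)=-309 / 154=-2.01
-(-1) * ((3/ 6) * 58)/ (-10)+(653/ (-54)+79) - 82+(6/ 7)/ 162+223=64579/ 315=205.01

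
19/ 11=1.73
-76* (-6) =456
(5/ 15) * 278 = 278/ 3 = 92.67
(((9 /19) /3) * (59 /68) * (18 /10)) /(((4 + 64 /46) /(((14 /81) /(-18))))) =-0.00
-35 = -35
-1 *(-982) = 982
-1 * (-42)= 42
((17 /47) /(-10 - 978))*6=-51 /23218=-0.00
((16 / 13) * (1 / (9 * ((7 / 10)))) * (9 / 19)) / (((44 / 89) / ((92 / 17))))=327520 / 323323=1.01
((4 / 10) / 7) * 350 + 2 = 22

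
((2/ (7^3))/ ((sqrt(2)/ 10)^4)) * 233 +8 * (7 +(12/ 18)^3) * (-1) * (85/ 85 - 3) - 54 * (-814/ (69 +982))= 34602555452/ 9733311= 3555.07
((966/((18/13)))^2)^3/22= 84065029561654499449/16038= 5241615510765338.54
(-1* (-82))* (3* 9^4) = 1614006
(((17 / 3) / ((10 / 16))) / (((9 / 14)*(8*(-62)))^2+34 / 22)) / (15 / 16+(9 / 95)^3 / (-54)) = 201116854400 / 2114285846960619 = 0.00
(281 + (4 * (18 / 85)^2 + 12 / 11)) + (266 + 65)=48739656 / 79475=613.27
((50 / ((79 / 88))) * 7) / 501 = 30800 / 39579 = 0.78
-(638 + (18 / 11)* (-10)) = -6838 / 11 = -621.64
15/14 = 1.07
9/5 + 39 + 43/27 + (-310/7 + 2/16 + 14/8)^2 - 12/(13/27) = 9995443499/5503680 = 1816.14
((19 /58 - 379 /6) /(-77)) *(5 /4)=355 /348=1.02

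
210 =210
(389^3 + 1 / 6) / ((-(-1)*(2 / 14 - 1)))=-2472282505 / 36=-68674514.03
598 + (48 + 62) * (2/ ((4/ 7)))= 983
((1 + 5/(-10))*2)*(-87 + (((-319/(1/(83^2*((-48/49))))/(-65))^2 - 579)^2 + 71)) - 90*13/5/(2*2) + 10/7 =247617855412943869083823772976777/205810601701250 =1203134597373075707.97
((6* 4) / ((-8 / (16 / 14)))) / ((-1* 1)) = 24 / 7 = 3.43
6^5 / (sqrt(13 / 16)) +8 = 8 +31104 * sqrt(13) / 13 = 8634.70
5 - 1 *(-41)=46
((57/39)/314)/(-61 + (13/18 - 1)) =-0.00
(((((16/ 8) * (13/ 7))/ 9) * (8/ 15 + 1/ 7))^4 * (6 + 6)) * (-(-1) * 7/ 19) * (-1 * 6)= -0.16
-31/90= -0.34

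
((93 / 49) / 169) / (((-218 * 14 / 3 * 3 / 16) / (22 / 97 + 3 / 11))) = -15252 / 518595077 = -0.00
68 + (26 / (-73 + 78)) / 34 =5793 / 85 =68.15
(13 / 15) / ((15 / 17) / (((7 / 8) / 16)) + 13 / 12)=6188 / 122935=0.05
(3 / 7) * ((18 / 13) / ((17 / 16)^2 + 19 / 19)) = 13824 / 49595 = 0.28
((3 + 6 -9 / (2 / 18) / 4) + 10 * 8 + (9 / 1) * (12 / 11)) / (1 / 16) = 13828 / 11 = 1257.09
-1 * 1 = -1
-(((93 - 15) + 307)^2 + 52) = -148277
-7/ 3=-2.33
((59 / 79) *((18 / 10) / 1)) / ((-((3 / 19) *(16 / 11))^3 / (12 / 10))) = -538630411 / 4044800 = -133.17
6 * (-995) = -5970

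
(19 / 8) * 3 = 57 / 8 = 7.12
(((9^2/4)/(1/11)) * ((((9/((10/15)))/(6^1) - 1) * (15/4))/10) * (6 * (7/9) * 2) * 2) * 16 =31185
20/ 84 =5/ 21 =0.24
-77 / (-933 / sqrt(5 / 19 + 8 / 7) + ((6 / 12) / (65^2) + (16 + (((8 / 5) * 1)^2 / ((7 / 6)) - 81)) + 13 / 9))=-250391942559608850 / 32610706021988087753 + 20359489572922500 * sqrt(24871) / 32610706021988087753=0.09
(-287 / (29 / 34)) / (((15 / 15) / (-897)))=8752926 / 29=301825.03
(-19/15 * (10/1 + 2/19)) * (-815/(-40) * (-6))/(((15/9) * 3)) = 7824/25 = 312.96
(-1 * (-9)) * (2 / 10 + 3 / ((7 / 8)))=1143 / 35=32.66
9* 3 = 27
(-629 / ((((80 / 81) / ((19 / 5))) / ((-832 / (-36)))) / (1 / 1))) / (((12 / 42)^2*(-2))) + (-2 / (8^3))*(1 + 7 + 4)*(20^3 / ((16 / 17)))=136870791 / 400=342176.98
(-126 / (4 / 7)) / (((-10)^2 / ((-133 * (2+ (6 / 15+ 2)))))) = 645183 / 500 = 1290.37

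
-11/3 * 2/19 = -22/57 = -0.39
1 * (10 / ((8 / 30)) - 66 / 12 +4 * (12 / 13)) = 464 / 13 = 35.69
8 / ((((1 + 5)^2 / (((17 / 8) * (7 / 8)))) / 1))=119 / 288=0.41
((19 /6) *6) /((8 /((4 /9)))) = 19 /18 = 1.06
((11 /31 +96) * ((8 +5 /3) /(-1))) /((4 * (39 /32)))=-692984 /3627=-191.06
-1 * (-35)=35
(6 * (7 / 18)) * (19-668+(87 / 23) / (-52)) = -5434037 / 3588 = -1514.50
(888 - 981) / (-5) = 93 / 5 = 18.60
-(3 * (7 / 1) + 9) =-30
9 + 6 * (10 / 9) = 47 / 3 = 15.67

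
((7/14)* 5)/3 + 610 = 3665/6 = 610.83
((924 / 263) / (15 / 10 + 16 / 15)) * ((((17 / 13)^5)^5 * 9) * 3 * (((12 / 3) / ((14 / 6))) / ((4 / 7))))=90671.54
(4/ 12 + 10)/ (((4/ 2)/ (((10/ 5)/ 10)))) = 31/ 30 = 1.03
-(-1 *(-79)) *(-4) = 316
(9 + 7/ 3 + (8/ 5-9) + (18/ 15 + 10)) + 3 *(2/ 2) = 272/ 15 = 18.13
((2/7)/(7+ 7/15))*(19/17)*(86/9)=0.41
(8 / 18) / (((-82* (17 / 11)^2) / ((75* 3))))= -6050 / 11849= -0.51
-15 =-15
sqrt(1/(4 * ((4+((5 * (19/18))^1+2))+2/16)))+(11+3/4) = 3 * sqrt(1642)/821+47/4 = 11.90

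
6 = 6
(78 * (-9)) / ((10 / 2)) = -702 / 5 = -140.40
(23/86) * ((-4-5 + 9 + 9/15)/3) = 23/430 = 0.05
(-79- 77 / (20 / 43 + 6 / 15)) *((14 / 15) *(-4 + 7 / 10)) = 2406173 / 4650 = 517.46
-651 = -651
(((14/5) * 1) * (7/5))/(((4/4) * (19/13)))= 1274/475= 2.68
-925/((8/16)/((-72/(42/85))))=1887000/7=269571.43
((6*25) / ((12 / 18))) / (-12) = -75 / 4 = -18.75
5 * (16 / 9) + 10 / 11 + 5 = 1465 / 99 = 14.80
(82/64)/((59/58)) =1189/944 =1.26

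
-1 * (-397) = 397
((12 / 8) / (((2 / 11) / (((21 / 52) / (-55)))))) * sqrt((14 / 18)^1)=-21 * sqrt(7) / 1040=-0.05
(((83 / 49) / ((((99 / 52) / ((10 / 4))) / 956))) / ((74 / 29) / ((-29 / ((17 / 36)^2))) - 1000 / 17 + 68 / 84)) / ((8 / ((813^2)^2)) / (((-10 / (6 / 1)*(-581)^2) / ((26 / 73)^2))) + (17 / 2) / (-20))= 3178978642802319934378460969157120 / 36872976069075017395571236071839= 86.21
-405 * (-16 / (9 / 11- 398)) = -71280 / 4369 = -16.31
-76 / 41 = -1.85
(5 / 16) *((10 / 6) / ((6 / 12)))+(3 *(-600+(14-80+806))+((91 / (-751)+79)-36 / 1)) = 8361703 / 18024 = 463.92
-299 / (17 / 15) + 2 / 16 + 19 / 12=-106943 / 408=-262.12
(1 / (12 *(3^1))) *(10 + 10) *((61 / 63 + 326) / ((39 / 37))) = 3810815 / 22113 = 172.33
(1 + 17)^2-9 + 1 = 316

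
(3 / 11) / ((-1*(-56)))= 3 / 616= 0.00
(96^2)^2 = 84934656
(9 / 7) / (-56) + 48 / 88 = 2253 / 4312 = 0.52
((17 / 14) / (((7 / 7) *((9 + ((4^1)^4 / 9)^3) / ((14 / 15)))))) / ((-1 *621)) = -9 / 113537315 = -0.00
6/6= 1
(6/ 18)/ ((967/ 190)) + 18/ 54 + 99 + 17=337673/ 2901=116.40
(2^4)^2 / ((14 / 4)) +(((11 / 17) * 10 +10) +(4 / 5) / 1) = 53796 / 595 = 90.41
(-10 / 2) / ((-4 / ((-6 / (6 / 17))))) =-85 / 4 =-21.25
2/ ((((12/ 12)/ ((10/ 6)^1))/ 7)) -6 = 52/ 3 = 17.33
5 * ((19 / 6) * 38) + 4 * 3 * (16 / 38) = 34583 / 57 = 606.72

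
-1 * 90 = -90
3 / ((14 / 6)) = 9 / 7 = 1.29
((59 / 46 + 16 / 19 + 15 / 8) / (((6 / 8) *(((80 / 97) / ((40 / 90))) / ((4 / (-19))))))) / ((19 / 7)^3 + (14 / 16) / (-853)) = -529119758972 / 17487393963525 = -0.03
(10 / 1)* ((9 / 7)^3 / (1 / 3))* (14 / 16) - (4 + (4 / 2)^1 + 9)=7995 / 196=40.79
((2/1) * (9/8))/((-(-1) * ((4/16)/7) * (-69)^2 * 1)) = 0.01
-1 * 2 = -2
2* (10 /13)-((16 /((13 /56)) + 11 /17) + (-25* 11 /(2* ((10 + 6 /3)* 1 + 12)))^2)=-51353765 /509184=-100.86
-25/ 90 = -5/ 18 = -0.28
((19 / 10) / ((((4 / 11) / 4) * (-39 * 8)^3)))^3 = -9129329 / 28015046403892080279552000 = -0.00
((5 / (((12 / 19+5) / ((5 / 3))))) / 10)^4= 0.00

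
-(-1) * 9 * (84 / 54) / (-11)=-14 / 11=-1.27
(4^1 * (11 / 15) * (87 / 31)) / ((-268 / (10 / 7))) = -638 / 14539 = -0.04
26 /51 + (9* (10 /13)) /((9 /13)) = 536 /51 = 10.51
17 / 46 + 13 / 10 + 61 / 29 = 12583 / 3335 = 3.77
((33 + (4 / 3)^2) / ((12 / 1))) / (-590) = -313 / 63720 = -0.00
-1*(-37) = 37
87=87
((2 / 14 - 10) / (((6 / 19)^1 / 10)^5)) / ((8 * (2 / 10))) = -889848078125 / 4536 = -196174620.40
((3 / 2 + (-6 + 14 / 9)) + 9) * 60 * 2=726.67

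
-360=-360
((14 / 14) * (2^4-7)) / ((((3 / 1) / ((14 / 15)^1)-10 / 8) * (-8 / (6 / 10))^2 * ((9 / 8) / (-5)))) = -0.11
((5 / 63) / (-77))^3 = -125 / 114154707051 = -0.00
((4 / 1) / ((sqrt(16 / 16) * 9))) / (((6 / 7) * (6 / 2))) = 14 / 81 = 0.17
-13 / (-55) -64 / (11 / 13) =-377 / 5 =-75.40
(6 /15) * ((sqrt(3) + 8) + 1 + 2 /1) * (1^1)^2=2 * sqrt(3) /5 + 22 /5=5.09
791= 791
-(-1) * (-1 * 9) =-9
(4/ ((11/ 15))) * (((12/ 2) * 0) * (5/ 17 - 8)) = 0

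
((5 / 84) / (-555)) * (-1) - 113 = -1053611 / 9324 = -113.00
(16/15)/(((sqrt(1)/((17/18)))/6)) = 272/45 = 6.04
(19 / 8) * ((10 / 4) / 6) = 95 / 96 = 0.99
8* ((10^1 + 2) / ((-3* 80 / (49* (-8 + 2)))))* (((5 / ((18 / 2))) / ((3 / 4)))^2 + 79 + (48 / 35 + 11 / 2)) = 61740266 / 6075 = 10163.01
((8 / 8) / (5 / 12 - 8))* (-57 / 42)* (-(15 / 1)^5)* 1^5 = -86568750 / 637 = -135900.71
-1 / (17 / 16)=-16 / 17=-0.94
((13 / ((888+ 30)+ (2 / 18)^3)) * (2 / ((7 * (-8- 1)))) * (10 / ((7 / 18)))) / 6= -63180 / 32791927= -0.00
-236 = -236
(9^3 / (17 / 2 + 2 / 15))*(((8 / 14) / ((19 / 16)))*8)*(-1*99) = -1108546560 / 34447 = -32181.22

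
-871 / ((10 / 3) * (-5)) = 2613 / 50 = 52.26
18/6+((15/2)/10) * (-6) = -3/2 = -1.50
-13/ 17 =-0.76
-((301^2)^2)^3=-553092726310835924575445943601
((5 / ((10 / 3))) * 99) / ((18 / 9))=297 / 4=74.25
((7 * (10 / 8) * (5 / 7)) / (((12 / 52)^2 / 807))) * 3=1136525 / 4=284131.25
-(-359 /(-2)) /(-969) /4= 359 /7752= 0.05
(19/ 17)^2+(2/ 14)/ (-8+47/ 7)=2960/ 2601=1.14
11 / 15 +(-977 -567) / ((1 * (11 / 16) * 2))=-185159 / 165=-1122.18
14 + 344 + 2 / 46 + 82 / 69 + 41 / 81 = 670192 / 1863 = 359.74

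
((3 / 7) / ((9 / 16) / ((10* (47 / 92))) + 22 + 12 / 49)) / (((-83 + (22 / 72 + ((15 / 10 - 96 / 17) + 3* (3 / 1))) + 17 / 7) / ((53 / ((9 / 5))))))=-4980007200 / 665309883667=-0.01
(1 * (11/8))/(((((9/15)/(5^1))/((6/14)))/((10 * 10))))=491.07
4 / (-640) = -1 / 160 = -0.01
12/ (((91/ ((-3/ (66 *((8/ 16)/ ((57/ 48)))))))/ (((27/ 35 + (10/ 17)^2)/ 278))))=-0.00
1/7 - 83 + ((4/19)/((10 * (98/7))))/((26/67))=-1432533/17290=-82.85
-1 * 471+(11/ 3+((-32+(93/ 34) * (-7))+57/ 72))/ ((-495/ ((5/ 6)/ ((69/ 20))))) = -1968954167/ 4180572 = -470.98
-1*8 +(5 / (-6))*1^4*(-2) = -19 / 3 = -6.33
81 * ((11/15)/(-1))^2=1089/25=43.56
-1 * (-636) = 636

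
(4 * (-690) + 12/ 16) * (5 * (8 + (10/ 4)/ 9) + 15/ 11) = -31142735/ 264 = -117964.91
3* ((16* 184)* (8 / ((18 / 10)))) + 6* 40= 118480 / 3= 39493.33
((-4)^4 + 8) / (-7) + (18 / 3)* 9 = 114 / 7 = 16.29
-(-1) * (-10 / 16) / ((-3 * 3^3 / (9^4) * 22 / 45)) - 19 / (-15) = 276719 / 2640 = 104.82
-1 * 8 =-8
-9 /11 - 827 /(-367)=5794 /4037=1.44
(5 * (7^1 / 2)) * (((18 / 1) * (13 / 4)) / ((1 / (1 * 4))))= 4095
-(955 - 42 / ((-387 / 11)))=-123349 / 129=-956.19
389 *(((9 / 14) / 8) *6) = 10503 / 56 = 187.55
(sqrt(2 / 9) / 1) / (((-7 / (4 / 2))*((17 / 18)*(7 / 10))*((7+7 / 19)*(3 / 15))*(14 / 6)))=-1710*sqrt(2) / 40817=-0.06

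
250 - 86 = 164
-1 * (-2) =2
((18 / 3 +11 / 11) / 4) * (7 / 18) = 49 / 72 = 0.68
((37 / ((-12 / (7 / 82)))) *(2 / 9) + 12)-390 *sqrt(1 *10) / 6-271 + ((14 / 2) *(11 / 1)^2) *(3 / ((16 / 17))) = 2235.21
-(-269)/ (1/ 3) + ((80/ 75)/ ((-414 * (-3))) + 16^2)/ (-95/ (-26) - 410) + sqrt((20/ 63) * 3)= 2 * sqrt(105)/ 21 + 79357269977/ 98412975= 807.35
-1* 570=-570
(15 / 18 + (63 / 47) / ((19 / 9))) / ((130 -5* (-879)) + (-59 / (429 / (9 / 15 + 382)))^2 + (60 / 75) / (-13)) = 12065421225 / 59935150007764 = 0.00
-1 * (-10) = 10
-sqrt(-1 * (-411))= -sqrt(411)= -20.27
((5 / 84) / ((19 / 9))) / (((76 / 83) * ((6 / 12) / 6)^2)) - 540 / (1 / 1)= -1353375 / 2527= -535.57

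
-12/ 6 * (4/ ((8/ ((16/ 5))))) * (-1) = 16/ 5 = 3.20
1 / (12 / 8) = 2 / 3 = 0.67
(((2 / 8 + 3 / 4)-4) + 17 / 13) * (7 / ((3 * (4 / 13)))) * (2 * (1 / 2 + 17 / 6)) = -770 / 9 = -85.56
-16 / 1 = -16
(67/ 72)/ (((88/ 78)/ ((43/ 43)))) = 871/ 1056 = 0.82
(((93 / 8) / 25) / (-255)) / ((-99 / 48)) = 62 / 70125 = 0.00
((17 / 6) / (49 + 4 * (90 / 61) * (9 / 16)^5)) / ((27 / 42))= 951451648 / 10649648151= 0.09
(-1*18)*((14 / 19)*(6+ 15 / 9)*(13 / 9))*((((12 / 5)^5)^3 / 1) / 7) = -6142265934401765376 / 579833984375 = -10593145.80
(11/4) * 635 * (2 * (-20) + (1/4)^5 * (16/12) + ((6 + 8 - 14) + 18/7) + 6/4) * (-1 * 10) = 6745589125/10752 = 627379.94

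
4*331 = 1324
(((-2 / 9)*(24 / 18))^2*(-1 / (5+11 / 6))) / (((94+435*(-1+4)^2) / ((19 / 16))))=-8 / 2102193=-0.00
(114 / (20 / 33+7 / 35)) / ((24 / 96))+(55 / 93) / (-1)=367895 / 651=565.12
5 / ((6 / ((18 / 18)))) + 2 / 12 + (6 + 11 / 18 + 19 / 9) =175 / 18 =9.72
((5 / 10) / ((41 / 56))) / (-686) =-2 / 2009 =-0.00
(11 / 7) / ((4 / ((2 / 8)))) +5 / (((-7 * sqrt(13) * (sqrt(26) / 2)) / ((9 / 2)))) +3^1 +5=907 / 112- 45 * sqrt(2) / 182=7.75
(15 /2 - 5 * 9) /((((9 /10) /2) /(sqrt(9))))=-250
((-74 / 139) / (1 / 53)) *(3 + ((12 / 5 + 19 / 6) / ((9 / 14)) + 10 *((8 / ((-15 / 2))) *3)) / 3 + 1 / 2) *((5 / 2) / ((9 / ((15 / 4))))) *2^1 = 33993935 / 135108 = 251.61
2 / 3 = 0.67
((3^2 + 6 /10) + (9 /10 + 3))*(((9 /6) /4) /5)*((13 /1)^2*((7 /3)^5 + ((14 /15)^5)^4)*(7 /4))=27306806215829347729572333283 /1313681671142578125000000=20786.47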